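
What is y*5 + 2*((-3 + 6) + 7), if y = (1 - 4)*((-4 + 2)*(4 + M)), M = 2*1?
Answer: 200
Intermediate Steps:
M = 2
y = 36 (y = (1 - 4)*((-4 + 2)*(4 + 2)) = -(-6)*6 = -3*(-12) = 36)
y*5 + 2*((-3 + 6) + 7) = 36*5 + 2*((-3 + 6) + 7) = 180 + 2*(3 + 7) = 180 + 2*10 = 180 + 20 = 200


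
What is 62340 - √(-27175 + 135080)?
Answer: 62340 - √107905 ≈ 62012.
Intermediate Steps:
62340 - √(-27175 + 135080) = 62340 - √107905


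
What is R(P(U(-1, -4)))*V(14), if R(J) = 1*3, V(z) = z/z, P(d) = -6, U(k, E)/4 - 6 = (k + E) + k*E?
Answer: 3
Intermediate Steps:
U(k, E) = 24 + 4*E + 4*k + 4*E*k (U(k, E) = 24 + 4*((k + E) + k*E) = 24 + 4*((E + k) + E*k) = 24 + 4*(E + k + E*k) = 24 + (4*E + 4*k + 4*E*k) = 24 + 4*E + 4*k + 4*E*k)
V(z) = 1
R(J) = 3
R(P(U(-1, -4)))*V(14) = 3*1 = 3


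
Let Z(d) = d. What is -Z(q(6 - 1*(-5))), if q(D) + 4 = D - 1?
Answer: -6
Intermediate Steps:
q(D) = -5 + D (q(D) = -4 + (D - 1) = -4 + (-1 + D) = -5 + D)
-Z(q(6 - 1*(-5))) = -(-5 + (6 - 1*(-5))) = -(-5 + (6 + 5)) = -(-5 + 11) = -1*6 = -6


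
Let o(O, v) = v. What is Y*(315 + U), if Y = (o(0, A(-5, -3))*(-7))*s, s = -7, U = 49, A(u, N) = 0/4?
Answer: 0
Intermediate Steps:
A(u, N) = 0 (A(u, N) = 0*(¼) = 0)
Y = 0 (Y = (0*(-7))*(-7) = 0*(-7) = 0)
Y*(315 + U) = 0*(315 + 49) = 0*364 = 0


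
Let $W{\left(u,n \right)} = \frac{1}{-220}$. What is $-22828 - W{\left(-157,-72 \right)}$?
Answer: $- \frac{5022159}{220} \approx -22828.0$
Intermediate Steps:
$W{\left(u,n \right)} = - \frac{1}{220}$
$-22828 - W{\left(-157,-72 \right)} = -22828 - - \frac{1}{220} = -22828 + \frac{1}{220} = - \frac{5022159}{220}$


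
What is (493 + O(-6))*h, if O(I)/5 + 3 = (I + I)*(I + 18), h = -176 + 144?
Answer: 7744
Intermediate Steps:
h = -32
O(I) = -15 + 10*I*(18 + I) (O(I) = -15 + 5*((I + I)*(I + 18)) = -15 + 5*((2*I)*(18 + I)) = -15 + 5*(2*I*(18 + I)) = -15 + 10*I*(18 + I))
(493 + O(-6))*h = (493 + (-15 + 10*(-6)² + 180*(-6)))*(-32) = (493 + (-15 + 10*36 - 1080))*(-32) = (493 + (-15 + 360 - 1080))*(-32) = (493 - 735)*(-32) = -242*(-32) = 7744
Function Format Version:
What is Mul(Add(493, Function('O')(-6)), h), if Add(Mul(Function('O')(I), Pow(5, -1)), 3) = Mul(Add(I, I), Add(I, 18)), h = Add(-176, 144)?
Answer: 7744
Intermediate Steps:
h = -32
Function('O')(I) = Add(-15, Mul(10, I, Add(18, I))) (Function('O')(I) = Add(-15, Mul(5, Mul(Add(I, I), Add(I, 18)))) = Add(-15, Mul(5, Mul(Mul(2, I), Add(18, I)))) = Add(-15, Mul(5, Mul(2, I, Add(18, I)))) = Add(-15, Mul(10, I, Add(18, I))))
Mul(Add(493, Function('O')(-6)), h) = Mul(Add(493, Add(-15, Mul(10, Pow(-6, 2)), Mul(180, -6))), -32) = Mul(Add(493, Add(-15, Mul(10, 36), -1080)), -32) = Mul(Add(493, Add(-15, 360, -1080)), -32) = Mul(Add(493, -735), -32) = Mul(-242, -32) = 7744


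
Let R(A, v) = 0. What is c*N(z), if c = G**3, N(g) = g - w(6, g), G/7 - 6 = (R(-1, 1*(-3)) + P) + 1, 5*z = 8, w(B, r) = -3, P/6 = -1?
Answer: 7889/5 ≈ 1577.8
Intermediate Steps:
P = -6 (P = 6*(-1) = -6)
z = 8/5 (z = (1/5)*8 = 8/5 ≈ 1.6000)
G = 7 (G = 42 + 7*((0 - 6) + 1) = 42 + 7*(-6 + 1) = 42 + 7*(-5) = 42 - 35 = 7)
N(g) = 3 + g (N(g) = g - 1*(-3) = g + 3 = 3 + g)
c = 343 (c = 7**3 = 343)
c*N(z) = 343*(3 + 8/5) = 343*(23/5) = 7889/5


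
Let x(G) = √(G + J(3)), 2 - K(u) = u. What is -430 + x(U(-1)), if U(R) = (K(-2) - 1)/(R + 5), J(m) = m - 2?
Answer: -430 + √7/2 ≈ -428.68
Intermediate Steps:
K(u) = 2 - u
J(m) = -2 + m
U(R) = 3/(5 + R) (U(R) = ((2 - 1*(-2)) - 1)/(R + 5) = ((2 + 2) - 1)/(5 + R) = (4 - 1)/(5 + R) = 3/(5 + R))
x(G) = √(1 + G) (x(G) = √(G + (-2 + 3)) = √(G + 1) = √(1 + G))
-430 + x(U(-1)) = -430 + √(1 + 3/(5 - 1)) = -430 + √(1 + 3/4) = -430 + √(1 + 3*(¼)) = -430 + √(1 + ¾) = -430 + √(7/4) = -430 + √7/2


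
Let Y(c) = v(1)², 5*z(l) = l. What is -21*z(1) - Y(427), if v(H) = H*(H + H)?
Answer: -41/5 ≈ -8.2000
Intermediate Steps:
v(H) = 2*H² (v(H) = H*(2*H) = 2*H²)
z(l) = l/5
Y(c) = 4 (Y(c) = (2*1²)² = (2*1)² = 2² = 4)
-21*z(1) - Y(427) = -21/5 - 1*4 = -21*⅕ - 4 = -21/5 - 4 = -41/5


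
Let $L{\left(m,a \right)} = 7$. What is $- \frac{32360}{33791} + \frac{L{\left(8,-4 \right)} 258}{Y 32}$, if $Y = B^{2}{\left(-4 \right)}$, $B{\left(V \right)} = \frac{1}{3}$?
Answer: $\frac{274101697}{540656} \approx 506.98$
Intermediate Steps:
$B{\left(V \right)} = \frac{1}{3}$
$Y = \frac{1}{9}$ ($Y = \left(\frac{1}{3}\right)^{2} = \frac{1}{9} \approx 0.11111$)
$- \frac{32360}{33791} + \frac{L{\left(8,-4 \right)} 258}{Y 32} = - \frac{32360}{33791} + \frac{7 \cdot 258}{\frac{1}{9} \cdot 32} = \left(-32360\right) \frac{1}{33791} + \frac{1806}{\frac{32}{9}} = - \frac{32360}{33791} + 1806 \cdot \frac{9}{32} = - \frac{32360}{33791} + \frac{8127}{16} = \frac{274101697}{540656}$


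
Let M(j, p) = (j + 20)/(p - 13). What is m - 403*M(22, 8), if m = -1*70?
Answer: 16576/5 ≈ 3315.2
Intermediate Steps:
m = -70
M(j, p) = (20 + j)/(-13 + p)
m - 403*M(22, 8) = -70 - 403*(20 + 22)/(-13 + 8) = -70 - 403*42/(-5) = -70 - (-403)*42/5 = -70 - 403*(-42/5) = -70 + 16926/5 = 16576/5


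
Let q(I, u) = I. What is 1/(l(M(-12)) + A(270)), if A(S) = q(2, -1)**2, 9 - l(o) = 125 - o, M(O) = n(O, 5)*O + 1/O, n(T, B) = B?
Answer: -12/2065 ≈ -0.0058111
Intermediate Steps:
M(O) = 1/O + 5*O (M(O) = 5*O + 1/O = 1/O + 5*O)
l(o) = -116 + o (l(o) = 9 - (125 - o) = 9 + (-125 + o) = -116 + o)
A(S) = 4 (A(S) = 2**2 = 4)
1/(l(M(-12)) + A(270)) = 1/((-116 + (1/(-12) + 5*(-12))) + 4) = 1/((-116 + (-1/12 - 60)) + 4) = 1/((-116 - 721/12) + 4) = 1/(-2113/12 + 4) = 1/(-2065/12) = -12/2065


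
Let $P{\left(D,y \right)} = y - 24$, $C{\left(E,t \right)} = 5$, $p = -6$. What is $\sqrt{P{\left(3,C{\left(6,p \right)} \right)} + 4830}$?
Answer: $\sqrt{4811} \approx 69.361$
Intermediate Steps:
$P{\left(D,y \right)} = -24 + y$
$\sqrt{P{\left(3,C{\left(6,p \right)} \right)} + 4830} = \sqrt{\left(-24 + 5\right) + 4830} = \sqrt{-19 + 4830} = \sqrt{4811}$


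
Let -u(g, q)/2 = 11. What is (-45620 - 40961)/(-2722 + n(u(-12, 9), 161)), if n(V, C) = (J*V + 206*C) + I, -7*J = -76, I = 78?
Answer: -606067/211982 ≈ -2.8591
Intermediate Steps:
J = 76/7 (J = -1/7*(-76) = 76/7 ≈ 10.857)
u(g, q) = -22 (u(g, q) = -2*11 = -22)
n(V, C) = 78 + 206*C + 76*V/7 (n(V, C) = (76*V/7 + 206*C) + 78 = (206*C + 76*V/7) + 78 = 78 + 206*C + 76*V/7)
(-45620 - 40961)/(-2722 + n(u(-12, 9), 161)) = (-45620 - 40961)/(-2722 + (78 + 206*161 + (76/7)*(-22))) = -86581/(-2722 + (78 + 33166 - 1672/7)) = -86581/(-2722 + 231036/7) = -86581/211982/7 = -86581*7/211982 = -606067/211982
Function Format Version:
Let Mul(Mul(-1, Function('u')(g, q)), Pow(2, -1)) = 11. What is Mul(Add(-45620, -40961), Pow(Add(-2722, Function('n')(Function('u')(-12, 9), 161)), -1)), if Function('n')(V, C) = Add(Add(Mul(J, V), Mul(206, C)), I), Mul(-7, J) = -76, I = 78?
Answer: Rational(-606067, 211982) ≈ -2.8591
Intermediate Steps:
J = Rational(76, 7) (J = Mul(Rational(-1, 7), -76) = Rational(76, 7) ≈ 10.857)
Function('u')(g, q) = -22 (Function('u')(g, q) = Mul(-2, 11) = -22)
Function('n')(V, C) = Add(78, Mul(206, C), Mul(Rational(76, 7), V)) (Function('n')(V, C) = Add(Add(Mul(Rational(76, 7), V), Mul(206, C)), 78) = Add(Add(Mul(206, C), Mul(Rational(76, 7), V)), 78) = Add(78, Mul(206, C), Mul(Rational(76, 7), V)))
Mul(Add(-45620, -40961), Pow(Add(-2722, Function('n')(Function('u')(-12, 9), 161)), -1)) = Mul(Add(-45620, -40961), Pow(Add(-2722, Add(78, Mul(206, 161), Mul(Rational(76, 7), -22))), -1)) = Mul(-86581, Pow(Add(-2722, Add(78, 33166, Rational(-1672, 7))), -1)) = Mul(-86581, Pow(Add(-2722, Rational(231036, 7)), -1)) = Mul(-86581, Pow(Rational(211982, 7), -1)) = Mul(-86581, Rational(7, 211982)) = Rational(-606067, 211982)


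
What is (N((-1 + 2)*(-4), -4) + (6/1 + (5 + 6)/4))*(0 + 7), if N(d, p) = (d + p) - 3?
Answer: -63/4 ≈ -15.750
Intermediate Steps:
N(d, p) = -3 + d + p
(N((-1 + 2)*(-4), -4) + (6/1 + (5 + 6)/4))*(0 + 7) = ((-3 + (-1 + 2)*(-4) - 4) + (6/1 + (5 + 6)/4))*(0 + 7) = ((-3 + 1*(-4) - 4) + (6*1 + 11*(1/4)))*7 = ((-3 - 4 - 4) + (6 + 11/4))*7 = (-11 + 35/4)*7 = -9/4*7 = -63/4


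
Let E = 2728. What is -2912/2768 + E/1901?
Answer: 125962/328873 ≈ 0.38301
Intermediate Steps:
-2912/2768 + E/1901 = -2912/2768 + 2728/1901 = -2912*1/2768 + 2728*(1/1901) = -182/173 + 2728/1901 = 125962/328873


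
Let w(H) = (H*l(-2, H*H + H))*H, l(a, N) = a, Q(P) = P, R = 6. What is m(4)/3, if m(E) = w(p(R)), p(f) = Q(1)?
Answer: -⅔ ≈ -0.66667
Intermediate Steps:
p(f) = 1
w(H) = -2*H² (w(H) = (H*(-2))*H = (-2*H)*H = -2*H²)
m(E) = -2 (m(E) = -2*1² = -2*1 = -2)
m(4)/3 = -2/3 = (⅓)*(-2) = -⅔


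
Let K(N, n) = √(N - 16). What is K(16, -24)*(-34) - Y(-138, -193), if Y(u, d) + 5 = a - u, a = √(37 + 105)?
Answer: -133 - √142 ≈ -144.92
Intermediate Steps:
a = √142 ≈ 11.916
K(N, n) = √(-16 + N)
Y(u, d) = -5 + √142 - u (Y(u, d) = -5 + (√142 - u) = -5 + √142 - u)
K(16, -24)*(-34) - Y(-138, -193) = √(-16 + 16)*(-34) - (-5 + √142 - 1*(-138)) = √0*(-34) - (-5 + √142 + 138) = 0*(-34) - (133 + √142) = 0 + (-133 - √142) = -133 - √142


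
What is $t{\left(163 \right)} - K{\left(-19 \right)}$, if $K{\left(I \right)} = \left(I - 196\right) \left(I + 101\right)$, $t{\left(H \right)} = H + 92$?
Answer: $17885$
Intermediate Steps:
$t{\left(H \right)} = 92 + H$
$K{\left(I \right)} = \left(-196 + I\right) \left(101 + I\right)$
$t{\left(163 \right)} - K{\left(-19 \right)} = \left(92 + 163\right) - \left(-19796 + \left(-19\right)^{2} - -1805\right) = 255 - \left(-19796 + 361 + 1805\right) = 255 - -17630 = 255 + 17630 = 17885$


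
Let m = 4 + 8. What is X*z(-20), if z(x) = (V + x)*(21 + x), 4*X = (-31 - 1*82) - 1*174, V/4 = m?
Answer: -2009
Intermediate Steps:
m = 12
V = 48 (V = 4*12 = 48)
X = -287/4 (X = ((-31 - 1*82) - 1*174)/4 = ((-31 - 82) - 174)/4 = (-113 - 174)/4 = (¼)*(-287) = -287/4 ≈ -71.750)
z(x) = (21 + x)*(48 + x) (z(x) = (48 + x)*(21 + x) = (21 + x)*(48 + x))
X*z(-20) = -287*(1008 + (-20)² + 69*(-20))/4 = -287*(1008 + 400 - 1380)/4 = -287/4*28 = -2009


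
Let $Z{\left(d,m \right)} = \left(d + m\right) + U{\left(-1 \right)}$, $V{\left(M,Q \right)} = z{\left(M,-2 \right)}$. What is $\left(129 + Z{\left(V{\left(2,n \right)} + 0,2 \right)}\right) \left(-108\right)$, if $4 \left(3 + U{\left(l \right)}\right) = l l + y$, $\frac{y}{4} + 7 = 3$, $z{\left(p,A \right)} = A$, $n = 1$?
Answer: $-13203$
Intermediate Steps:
$V{\left(M,Q \right)} = -2$
$y = -16$ ($y = -28 + 4 \cdot 3 = -28 + 12 = -16$)
$U{\left(l \right)} = -7 + \frac{l^{2}}{4}$ ($U{\left(l \right)} = -3 + \frac{l l - 16}{4} = -3 + \frac{l^{2} - 16}{4} = -3 + \frac{-16 + l^{2}}{4} = -3 + \left(-4 + \frac{l^{2}}{4}\right) = -7 + \frac{l^{2}}{4}$)
$Z{\left(d,m \right)} = - \frac{27}{4} + d + m$ ($Z{\left(d,m \right)} = \left(d + m\right) - \left(7 - \frac{\left(-1\right)^{2}}{4}\right) = \left(d + m\right) + \left(-7 + \frac{1}{4} \cdot 1\right) = \left(d + m\right) + \left(-7 + \frac{1}{4}\right) = \left(d + m\right) - \frac{27}{4} = - \frac{27}{4} + d + m$)
$\left(129 + Z{\left(V{\left(2,n \right)} + 0,2 \right)}\right) \left(-108\right) = \left(129 + \left(- \frac{27}{4} + \left(-2 + 0\right) + 2\right)\right) \left(-108\right) = \left(129 - \frac{27}{4}\right) \left(-108\right) = \frac{489}{4} \left(-108\right) = -13203$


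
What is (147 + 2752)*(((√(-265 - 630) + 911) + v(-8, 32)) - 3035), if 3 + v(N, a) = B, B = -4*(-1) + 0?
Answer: -6154577 + 2899*I*√895 ≈ -6.1546e+6 + 86728.0*I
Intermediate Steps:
B = 4 (B = 4 + 0 = 4)
v(N, a) = 1 (v(N, a) = -3 + 4 = 1)
(147 + 2752)*(((√(-265 - 630) + 911) + v(-8, 32)) - 3035) = (147 + 2752)*(((√(-265 - 630) + 911) + 1) - 3035) = 2899*(((√(-895) + 911) + 1) - 3035) = 2899*(((I*√895 + 911) + 1) - 3035) = 2899*(((911 + I*√895) + 1) - 3035) = 2899*((912 + I*√895) - 3035) = 2899*(-2123 + I*√895) = -6154577 + 2899*I*√895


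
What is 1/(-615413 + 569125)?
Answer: -1/46288 ≈ -2.1604e-5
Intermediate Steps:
1/(-615413 + 569125) = 1/(-46288) = -1/46288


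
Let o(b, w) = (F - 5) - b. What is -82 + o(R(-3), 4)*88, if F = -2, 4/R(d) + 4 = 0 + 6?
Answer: -874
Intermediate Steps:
R(d) = 2 (R(d) = 4/(-4 + (0 + 6)) = 4/(-4 + 6) = 4/2 = 4*(1/2) = 2)
o(b, w) = -7 - b (o(b, w) = (-2 - 5) - b = -7 - b)
-82 + o(R(-3), 4)*88 = -82 + (-7 - 1*2)*88 = -82 + (-7 - 2)*88 = -82 - 9*88 = -82 - 792 = -874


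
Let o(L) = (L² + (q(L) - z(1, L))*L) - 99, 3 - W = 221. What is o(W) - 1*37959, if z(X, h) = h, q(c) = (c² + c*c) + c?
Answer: -20710998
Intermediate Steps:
q(c) = c + 2*c² (q(c) = (c² + c²) + c = 2*c² + c = c + 2*c²)
W = -218 (W = 3 - 1*221 = 3 - 221 = -218)
o(L) = -99 + L² + L*(-L + L*(1 + 2*L)) (o(L) = (L² + (L*(1 + 2*L) - L)*L) - 99 = (L² + (-L + L*(1 + 2*L))*L) - 99 = (L² + L*(-L + L*(1 + 2*L))) - 99 = -99 + L² + L*(-L + L*(1 + 2*L)))
o(W) - 1*37959 = (-99 + (-218)²*(1 + 2*(-218))) - 1*37959 = (-99 + 47524*(1 - 436)) - 37959 = (-99 + 47524*(-435)) - 37959 = (-99 - 20672940) - 37959 = -20673039 - 37959 = -20710998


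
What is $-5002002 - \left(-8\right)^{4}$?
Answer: $-5006098$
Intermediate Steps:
$-5002002 - \left(-8\right)^{4} = -5002002 - 4096 = -5006098$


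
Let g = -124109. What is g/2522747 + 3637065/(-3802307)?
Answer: -9647295337018/9592258577329 ≈ -1.0057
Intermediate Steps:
g/2522747 + 3637065/(-3802307) = -124109/2522747 + 3637065/(-3802307) = -124109*1/2522747 + 3637065*(-1/3802307) = -124109/2522747 - 3637065/3802307 = -9647295337018/9592258577329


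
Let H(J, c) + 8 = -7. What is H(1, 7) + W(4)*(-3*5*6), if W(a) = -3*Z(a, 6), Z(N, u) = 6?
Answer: 1605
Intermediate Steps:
H(J, c) = -15 (H(J, c) = -8 - 7 = -15)
W(a) = -18 (W(a) = -3*6 = -18)
H(1, 7) + W(4)*(-3*5*6) = -15 - 18*(-3*5)*6 = -15 - (-270)*6 = -15 - 18*(-90) = -15 + 1620 = 1605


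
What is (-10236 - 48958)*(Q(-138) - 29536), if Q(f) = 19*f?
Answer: 1903560652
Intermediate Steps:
(-10236 - 48958)*(Q(-138) - 29536) = (-10236 - 48958)*(19*(-138) - 29536) = -59194*(-2622 - 29536) = -59194*(-32158) = 1903560652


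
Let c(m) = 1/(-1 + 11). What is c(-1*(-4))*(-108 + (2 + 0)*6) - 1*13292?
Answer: -66508/5 ≈ -13302.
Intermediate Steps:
c(m) = 1/10
c(-1*(-4))*(-108 + (2 + 0)*6) - 1*13292 = (-108 + (2 + 0)*6)/10 - 1*13292 = (-108 + 2*6)/10 - 13292 = (-108 + 12)/10 - 13292 = (1/10)*(-96) - 13292 = -48/5 - 13292 = -66508/5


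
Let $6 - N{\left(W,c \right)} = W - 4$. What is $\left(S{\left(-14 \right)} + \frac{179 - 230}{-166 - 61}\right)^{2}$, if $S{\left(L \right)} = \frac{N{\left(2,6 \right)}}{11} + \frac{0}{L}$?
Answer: $\frac{5650129}{6235009} \approx 0.90619$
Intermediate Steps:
$N{\left(W,c \right)} = 10 - W$ ($N{\left(W,c \right)} = 6 - \left(W - 4\right) = 6 - \left(-4 + W\right) = 10 - W$)
$S{\left(L \right)} = \frac{8}{11}$ ($S{\left(L \right)} = \frac{10 - 2}{11} + \frac{0}{L} = \left(10 - 2\right) \frac{1}{11} + 0 = 8 \cdot \frac{1}{11} + 0 = \frac{8}{11} + 0 = \frac{8}{11}$)
$\left(S{\left(-14 \right)} + \frac{179 - 230}{-166 - 61}\right)^{2} = \left(\frac{8}{11} + \frac{179 - 230}{-166 - 61}\right)^{2} = \left(\frac{8}{11} - \frac{51}{-227}\right)^{2} = \left(\frac{8}{11} - - \frac{51}{227}\right)^{2} = \left(\frac{8}{11} + \frac{51}{227}\right)^{2} = \left(\frac{2377}{2497}\right)^{2} = \frac{5650129}{6235009}$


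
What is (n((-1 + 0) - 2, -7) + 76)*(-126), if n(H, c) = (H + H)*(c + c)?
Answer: -20160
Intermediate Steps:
n(H, c) = 4*H*c (n(H, c) = (2*H)*(2*c) = 4*H*c)
(n((-1 + 0) - 2, -7) + 76)*(-126) = (4*((-1 + 0) - 2)*(-7) + 76)*(-126) = (4*(-1 - 2)*(-7) + 76)*(-126) = (4*(-3)*(-7) + 76)*(-126) = (84 + 76)*(-126) = 160*(-126) = -20160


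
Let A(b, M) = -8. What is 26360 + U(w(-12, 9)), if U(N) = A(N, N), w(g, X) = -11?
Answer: 26352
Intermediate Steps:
U(N) = -8
26360 + U(w(-12, 9)) = 26360 - 8 = 26352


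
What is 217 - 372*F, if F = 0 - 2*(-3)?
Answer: -2015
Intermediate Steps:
F = 6 (F = 0 + 6 = 6)
217 - 372*F = 217 - 372*6 = 217 - 2232 = -2015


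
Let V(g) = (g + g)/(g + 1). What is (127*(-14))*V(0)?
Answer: 0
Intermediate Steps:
V(g) = 2*g/(1 + g) (V(g) = (2*g)/(1 + g) = 2*g/(1 + g))
(127*(-14))*V(0) = (127*(-14))*(2*0/(1 + 0)) = -3556*0/1 = -3556*0 = -1778*0 = 0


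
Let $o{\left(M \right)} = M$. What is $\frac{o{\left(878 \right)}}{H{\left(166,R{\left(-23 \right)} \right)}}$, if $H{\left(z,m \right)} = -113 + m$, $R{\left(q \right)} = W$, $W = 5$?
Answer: $- \frac{439}{54} \approx -8.1296$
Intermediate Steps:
$R{\left(q \right)} = 5$
$\frac{o{\left(878 \right)}}{H{\left(166,R{\left(-23 \right)} \right)}} = \frac{878}{-113 + 5} = \frac{878}{-108} = 878 \left(- \frac{1}{108}\right) = - \frac{439}{54}$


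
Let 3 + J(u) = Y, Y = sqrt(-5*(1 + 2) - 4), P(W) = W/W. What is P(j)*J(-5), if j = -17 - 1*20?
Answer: -3 + I*sqrt(19) ≈ -3.0 + 4.3589*I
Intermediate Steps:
j = -37 (j = -17 - 20 = -37)
P(W) = 1
Y = I*sqrt(19) (Y = sqrt(-5*3 - 4) = sqrt(-15 - 4) = sqrt(-19) = I*sqrt(19) ≈ 4.3589*I)
J(u) = -3 + I*sqrt(19)
P(j)*J(-5) = 1*(-3 + I*sqrt(19)) = -3 + I*sqrt(19)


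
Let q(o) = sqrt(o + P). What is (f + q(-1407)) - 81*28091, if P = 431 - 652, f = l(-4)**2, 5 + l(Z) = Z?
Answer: -2275290 + 2*I*sqrt(407) ≈ -2.2753e+6 + 40.349*I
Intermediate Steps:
l(Z) = -5 + Z
f = 81 (f = (-5 - 4)**2 = (-9)**2 = 81)
P = -221
q(o) = sqrt(-221 + o) (q(o) = sqrt(o - 221) = sqrt(-221 + o))
(f + q(-1407)) - 81*28091 = (81 + sqrt(-221 - 1407)) - 81*28091 = (81 + sqrt(-1628)) - 2275371 = (81 + 2*I*sqrt(407)) - 2275371 = -2275290 + 2*I*sqrt(407)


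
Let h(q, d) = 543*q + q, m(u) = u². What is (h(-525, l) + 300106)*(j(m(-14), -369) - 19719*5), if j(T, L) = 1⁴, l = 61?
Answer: -1430204564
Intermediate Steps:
h(q, d) = 544*q
j(T, L) = 1
(h(-525, l) + 300106)*(j(m(-14), -369) - 19719*5) = (544*(-525) + 300106)*(1 - 19719*5) = (-285600 + 300106)*(1 - 98595) = 14506*(-98594) = -1430204564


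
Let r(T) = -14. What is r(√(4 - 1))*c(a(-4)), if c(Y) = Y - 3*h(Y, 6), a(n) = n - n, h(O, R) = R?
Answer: 252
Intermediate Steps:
a(n) = 0
c(Y) = -18 + Y (c(Y) = Y - 3*6 = Y - 18 = -18 + Y)
r(√(4 - 1))*c(a(-4)) = -14*(-18 + 0) = -14*(-18) = 252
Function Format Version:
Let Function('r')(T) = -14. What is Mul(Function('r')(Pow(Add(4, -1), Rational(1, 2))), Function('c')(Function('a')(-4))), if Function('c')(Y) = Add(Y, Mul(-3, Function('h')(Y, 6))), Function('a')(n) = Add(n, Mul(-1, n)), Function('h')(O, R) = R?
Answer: 252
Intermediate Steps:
Function('a')(n) = 0
Function('c')(Y) = Add(-18, Y) (Function('c')(Y) = Add(Y, Mul(-3, 6)) = Add(Y, -18) = Add(-18, Y))
Mul(Function('r')(Pow(Add(4, -1), Rational(1, 2))), Function('c')(Function('a')(-4))) = Mul(-14, Add(-18, 0)) = Mul(-14, -18) = 252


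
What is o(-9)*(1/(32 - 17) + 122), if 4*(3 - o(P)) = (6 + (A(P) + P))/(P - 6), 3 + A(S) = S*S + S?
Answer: 75071/150 ≈ 500.47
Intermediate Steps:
A(S) = -3 + S + S² (A(S) = -3 + (S*S + S) = -3 + (S² + S) = -3 + (S + S²) = -3 + S + S²)
o(P) = 3 - (3 + P² + 2*P)/(4*(-6 + P)) (o(P) = 3 - (6 + ((-3 + P + P²) + P))/(4*(P - 6)) = 3 - (6 + (-3 + P² + 2*P))/(4*(-6 + P)) = 3 - (3 + P² + 2*P)/(4*(-6 + P)))
o(-9)*(1/(32 - 17) + 122) = ((-75 - 1*(-9)² + 10*(-9))/(4*(-6 - 9)))*(1/(32 - 17) + 122) = ((¼)*(-75 - 1*81 - 90)/(-15))*(1/15 + 122) = ((¼)*(-1/15)*(-75 - 81 - 90))*(1/15 + 122) = ((¼)*(-1/15)*(-246))*(1831/15) = (41/10)*(1831/15) = 75071/150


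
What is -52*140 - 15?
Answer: -7295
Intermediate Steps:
-52*140 - 15 = -7280 - 15 = -7295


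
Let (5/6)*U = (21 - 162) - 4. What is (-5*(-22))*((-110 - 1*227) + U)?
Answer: -56210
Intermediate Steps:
U = -174 (U = 6*((21 - 162) - 4)/5 = 6*(-141 - 4)/5 = (6/5)*(-145) = -174)
(-5*(-22))*((-110 - 1*227) + U) = (-5*(-22))*((-110 - 1*227) - 174) = 110*((-110 - 227) - 174) = 110*(-337 - 174) = 110*(-511) = -56210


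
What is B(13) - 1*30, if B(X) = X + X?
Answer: -4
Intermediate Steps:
B(X) = 2*X
B(13) - 1*30 = 2*13 - 1*30 = 26 - 30 = -4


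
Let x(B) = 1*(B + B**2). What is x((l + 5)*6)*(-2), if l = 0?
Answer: -1860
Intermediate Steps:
x(B) = B + B**2
x((l + 5)*6)*(-2) = (((0 + 5)*6)*(1 + (0 + 5)*6))*(-2) = ((5*6)*(1 + 5*6))*(-2) = (30*(1 + 30))*(-2) = (30*31)*(-2) = 930*(-2) = -1860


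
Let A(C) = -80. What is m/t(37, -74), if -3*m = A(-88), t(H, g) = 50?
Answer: 8/15 ≈ 0.53333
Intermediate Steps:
m = 80/3 (m = -⅓*(-80) = 80/3 ≈ 26.667)
m/t(37, -74) = (80/3)/50 = (80/3)*(1/50) = 8/15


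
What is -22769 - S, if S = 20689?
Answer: -43458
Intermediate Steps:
-22769 - S = -22769 - 1*20689 = -22769 - 20689 = -43458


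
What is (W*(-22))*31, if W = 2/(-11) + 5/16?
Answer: -713/8 ≈ -89.125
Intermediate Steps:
W = 23/176 (W = 2*(-1/11) + 5*(1/16) = -2/11 + 5/16 = 23/176 ≈ 0.13068)
(W*(-22))*31 = ((23/176)*(-22))*31 = -23/8*31 = -713/8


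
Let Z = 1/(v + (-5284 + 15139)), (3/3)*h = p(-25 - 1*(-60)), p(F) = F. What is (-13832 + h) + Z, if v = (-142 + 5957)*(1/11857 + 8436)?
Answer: -8026625818353353/581766022930 ≈ -13797.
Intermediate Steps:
h = 35 (h = -25 - 1*(-60) = -25 + 60 = 35)
v = 581649172195/11857 (v = 5815*(1/11857 + 8436) = 5815*(100025653/11857) = 581649172195/11857 ≈ 4.9055e+7)
Z = 11857/581766022930 (Z = 1/(581649172195/11857 + (-5284 + 15139)) = 1/(581649172195/11857 + 9855) = 1/(581766022930/11857) = 11857/581766022930 ≈ 2.0381e-8)
(-13832 + h) + Z = (-13832 + 35) + 11857/581766022930 = -13797 + 11857/581766022930 = -8026625818353353/581766022930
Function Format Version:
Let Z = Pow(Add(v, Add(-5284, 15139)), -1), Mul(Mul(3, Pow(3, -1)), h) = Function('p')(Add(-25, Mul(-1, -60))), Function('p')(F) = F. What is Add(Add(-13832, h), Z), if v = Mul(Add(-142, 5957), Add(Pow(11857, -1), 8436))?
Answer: Rational(-8026625818353353, 581766022930) ≈ -13797.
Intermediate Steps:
h = 35 (h = Add(-25, Mul(-1, -60)) = Add(-25, 60) = 35)
v = Rational(581649172195, 11857) (v = Mul(5815, Add(Rational(1, 11857), 8436)) = Mul(5815, Rational(100025653, 11857)) = Rational(581649172195, 11857) ≈ 4.9055e+7)
Z = Rational(11857, 581766022930) (Z = Pow(Add(Rational(581649172195, 11857), Add(-5284, 15139)), -1) = Pow(Add(Rational(581649172195, 11857), 9855), -1) = Pow(Rational(581766022930, 11857), -1) = Rational(11857, 581766022930) ≈ 2.0381e-8)
Add(Add(-13832, h), Z) = Add(Add(-13832, 35), Rational(11857, 581766022930)) = Add(-13797, Rational(11857, 581766022930)) = Rational(-8026625818353353, 581766022930)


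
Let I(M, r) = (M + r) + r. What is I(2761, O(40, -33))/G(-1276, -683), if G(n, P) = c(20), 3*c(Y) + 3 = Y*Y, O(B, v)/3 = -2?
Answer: 8247/397 ≈ 20.773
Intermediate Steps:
O(B, v) = -6 (O(B, v) = 3*(-2) = -6)
c(Y) = -1 + Y²/3 (c(Y) = -1 + (Y*Y)/3 = -1 + Y²/3)
G(n, P) = 397/3 (G(n, P) = -1 + (⅓)*20² = -1 + (⅓)*400 = -1 + 400/3 = 397/3)
I(M, r) = M + 2*r
I(2761, O(40, -33))/G(-1276, -683) = (2761 + 2*(-6))/(397/3) = (2761 - 12)*(3/397) = 2749*(3/397) = 8247/397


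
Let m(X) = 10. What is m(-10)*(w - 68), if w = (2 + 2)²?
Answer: -520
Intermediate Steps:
w = 16 (w = 4² = 16)
m(-10)*(w - 68) = 10*(16 - 68) = 10*(-52) = -520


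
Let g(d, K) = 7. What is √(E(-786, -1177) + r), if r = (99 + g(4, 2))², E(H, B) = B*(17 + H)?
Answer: 7*√18701 ≈ 957.26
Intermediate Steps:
r = 11236 (r = (99 + 7)² = 106² = 11236)
√(E(-786, -1177) + r) = √(-1177*(17 - 786) + 11236) = √(-1177*(-769) + 11236) = √(905113 + 11236) = √916349 = 7*√18701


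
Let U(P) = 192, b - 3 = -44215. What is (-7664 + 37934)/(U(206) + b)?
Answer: -3027/4402 ≈ -0.68764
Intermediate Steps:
b = -44212 (b = 3 - 44215 = -44212)
(-7664 + 37934)/(U(206) + b) = (-7664 + 37934)/(192 - 44212) = 30270/(-44020) = 30270*(-1/44020) = -3027/4402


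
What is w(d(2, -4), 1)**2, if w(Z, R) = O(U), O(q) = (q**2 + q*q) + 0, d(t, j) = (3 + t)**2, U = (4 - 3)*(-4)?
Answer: 1024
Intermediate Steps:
U = -4 (U = 1*(-4) = -4)
O(q) = 2*q**2 (O(q) = (q**2 + q**2) + 0 = 2*q**2 + 0 = 2*q**2)
w(Z, R) = 32 (w(Z, R) = 2*(-4)**2 = 2*16 = 32)
w(d(2, -4), 1)**2 = 32**2 = 1024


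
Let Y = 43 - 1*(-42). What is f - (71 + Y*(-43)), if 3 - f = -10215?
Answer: 13802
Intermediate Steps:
f = 10218 (f = 3 - 1*(-10215) = 3 + 10215 = 10218)
Y = 85 (Y = 43 + 42 = 85)
f - (71 + Y*(-43)) = 10218 - (71 + 85*(-43)) = 10218 - (71 - 3655) = 10218 - 1*(-3584) = 10218 + 3584 = 13802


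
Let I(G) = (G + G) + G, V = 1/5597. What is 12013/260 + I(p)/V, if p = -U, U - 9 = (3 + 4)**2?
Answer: -253196267/260 ≈ -9.7383e+5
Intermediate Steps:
U = 58 (U = 9 + (3 + 4)**2 = 9 + 7**2 = 9 + 49 = 58)
V = 1/5597 ≈ 0.00017867
p = -58 (p = -1*58 = -58)
I(G) = 3*G (I(G) = 2*G + G = 3*G)
12013/260 + I(p)/V = 12013/260 + (3*(-58))/(1/5597) = 12013*(1/260) - 174*5597 = 12013/260 - 973878 = -253196267/260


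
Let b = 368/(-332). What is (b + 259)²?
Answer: 458174025/6889 ≈ 66508.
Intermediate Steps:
b = -92/83 (b = 368*(-1/332) = -92/83 ≈ -1.1084)
(b + 259)² = (-92/83 + 259)² = (21405/83)² = 458174025/6889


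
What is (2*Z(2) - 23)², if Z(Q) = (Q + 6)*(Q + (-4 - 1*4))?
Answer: 14161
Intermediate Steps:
Z(Q) = (-8 + Q)*(6 + Q) (Z(Q) = (6 + Q)*(Q + (-4 - 4)) = (6 + Q)*(Q - 8) = (6 + Q)*(-8 + Q) = (-8 + Q)*(6 + Q))
(2*Z(2) - 23)² = (2*(-48 + 2² - 2*2) - 23)² = (2*(-48 + 4 - 4) - 23)² = (2*(-48) - 23)² = (-96 - 23)² = (-119)² = 14161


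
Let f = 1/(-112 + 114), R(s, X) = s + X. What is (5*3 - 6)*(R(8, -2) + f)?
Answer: 117/2 ≈ 58.500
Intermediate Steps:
R(s, X) = X + s
f = ½ (f = 1/2 = ½ ≈ 0.50000)
(5*3 - 6)*(R(8, -2) + f) = (5*3 - 6)*((-2 + 8) + ½) = (15 - 6)*(6 + ½) = 9*(13/2) = 117/2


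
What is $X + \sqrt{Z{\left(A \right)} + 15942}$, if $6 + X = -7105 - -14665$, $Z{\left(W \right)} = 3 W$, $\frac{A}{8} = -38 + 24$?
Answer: $7554 + 51 \sqrt{6} \approx 7678.9$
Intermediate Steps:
$A = -112$ ($A = 8 \left(-38 + 24\right) = 8 \left(-14\right) = -112$)
$X = 7554$ ($X = -6 - -7560 = -6 + \left(-7105 + 14665\right) = -6 + 7560 = 7554$)
$X + \sqrt{Z{\left(A \right)} + 15942} = 7554 + \sqrt{3 \left(-112\right) + 15942} = 7554 + \sqrt{-336 + 15942} = 7554 + \sqrt{15606} = 7554 + 51 \sqrt{6}$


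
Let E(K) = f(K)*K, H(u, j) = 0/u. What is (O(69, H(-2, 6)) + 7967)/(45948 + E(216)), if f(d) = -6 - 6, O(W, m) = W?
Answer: 2009/10839 ≈ 0.18535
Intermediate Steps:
H(u, j) = 0
f(d) = -12
E(K) = -12*K
(O(69, H(-2, 6)) + 7967)/(45948 + E(216)) = (69 + 7967)/(45948 - 12*216) = 8036/(45948 - 2592) = 8036/43356 = 8036*(1/43356) = 2009/10839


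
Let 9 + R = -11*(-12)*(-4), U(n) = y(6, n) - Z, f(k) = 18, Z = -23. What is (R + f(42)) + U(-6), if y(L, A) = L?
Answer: -490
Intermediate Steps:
U(n) = 29 (U(n) = 6 - 1*(-23) = 6 + 23 = 29)
R = -537 (R = -9 - 11*(-12)*(-4) = -9 + 132*(-4) = -9 - 528 = -537)
(R + f(42)) + U(-6) = (-537 + 18) + 29 = -519 + 29 = -490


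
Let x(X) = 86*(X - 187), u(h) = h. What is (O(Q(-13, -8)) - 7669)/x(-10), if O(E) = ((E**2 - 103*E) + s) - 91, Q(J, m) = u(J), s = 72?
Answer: 3090/8471 ≈ 0.36477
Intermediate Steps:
Q(J, m) = J
x(X) = -16082 + 86*X (x(X) = 86*(-187 + X) = -16082 + 86*X)
O(E) = -19 + E**2 - 103*E (O(E) = ((E**2 - 103*E) + 72) - 91 = (72 + E**2 - 103*E) - 91 = -19 + E**2 - 103*E)
(O(Q(-13, -8)) - 7669)/x(-10) = ((-19 + (-13)**2 - 103*(-13)) - 7669)/(-16082 + 86*(-10)) = ((-19 + 169 + 1339) - 7669)/(-16082 - 860) = (1489 - 7669)/(-16942) = -6180*(-1/16942) = 3090/8471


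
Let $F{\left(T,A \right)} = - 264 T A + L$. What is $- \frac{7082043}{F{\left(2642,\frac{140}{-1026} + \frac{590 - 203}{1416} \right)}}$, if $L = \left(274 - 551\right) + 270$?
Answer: $\frac{71450731827}{963098117} \approx 74.188$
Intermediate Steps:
$L = -7$ ($L = -277 + 270 = -7$)
$F{\left(T,A \right)} = -7 - 264 A T$ ($F{\left(T,A \right)} = - 264 T A - 7 = - 264 A T - 7 = -7 - 264 A T$)
$- \frac{7082043}{F{\left(2642,\frac{140}{-1026} + \frac{590 - 203}{1416} \right)}} = - \frac{7082043}{-7 - 264 \left(\frac{140}{-1026} + \frac{590 - 203}{1416}\right) 2642} = - \frac{7082043}{-7 - 264 \left(140 \left(- \frac{1}{1026}\right) + 387 \cdot \frac{1}{1416}\right) 2642} = - \frac{7082043}{-7 - 264 \left(- \frac{70}{513} + \frac{129}{472}\right) 2642} = - \frac{7082043}{-7 - \frac{364507}{10089} \cdot 2642} = - \frac{7082043}{-7 - \frac{963027494}{10089}} = - \frac{7082043}{- \frac{963098117}{10089}} = \left(-7082043\right) \left(- \frac{10089}{963098117}\right) = \frac{71450731827}{963098117}$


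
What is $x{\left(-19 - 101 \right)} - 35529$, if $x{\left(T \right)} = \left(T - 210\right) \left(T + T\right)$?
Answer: $43671$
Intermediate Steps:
$x{\left(T \right)} = 2 T \left(-210 + T\right)$ ($x{\left(T \right)} = \left(-210 + T\right) 2 T = 2 T \left(-210 + T\right)$)
$x{\left(-19 - 101 \right)} - 35529 = 2 \left(-19 - 101\right) \left(-210 - 120\right) - 35529 = 2 \left(-120\right) \left(-210 - 120\right) - 35529 = 2 \left(-120\right) \left(-330\right) - 35529 = 79200 - 35529 = 43671$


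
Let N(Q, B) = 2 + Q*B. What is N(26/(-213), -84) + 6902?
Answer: 490912/71 ≈ 6914.3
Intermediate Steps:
N(Q, B) = 2 + B*Q
N(26/(-213), -84) + 6902 = (2 - 2184/(-213)) + 6902 = (2 - 2184*(-1)/213) + 6902 = (2 - 84*(-26/213)) + 6902 = (2 + 728/71) + 6902 = 870/71 + 6902 = 490912/71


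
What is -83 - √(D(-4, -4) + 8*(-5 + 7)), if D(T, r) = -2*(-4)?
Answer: -83 - 2*√6 ≈ -87.899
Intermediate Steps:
D(T, r) = 8
-83 - √(D(-4, -4) + 8*(-5 + 7)) = -83 - √(8 + 8*(-5 + 7)) = -83 - √(8 + 8*2) = -83 - √(8 + 16) = -83 - √24 = -83 - 2*√6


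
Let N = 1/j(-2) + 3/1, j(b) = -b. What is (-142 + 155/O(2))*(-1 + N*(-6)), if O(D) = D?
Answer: 1419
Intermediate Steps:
N = 7/2 (N = 1/(-1*(-2)) + 3/1 = 1/2 + 3*1 = 1*(½) + 3 = ½ + 3 = 7/2 ≈ 3.5000)
(-142 + 155/O(2))*(-1 + N*(-6)) = (-142 + 155/2)*(-1 + (7/2)*(-6)) = (-142 + 155*(½))*(-1 - 21) = (-142 + 155/2)*(-22) = -129/2*(-22) = 1419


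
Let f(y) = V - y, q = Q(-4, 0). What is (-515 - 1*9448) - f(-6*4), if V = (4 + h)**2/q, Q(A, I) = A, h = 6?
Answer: -9962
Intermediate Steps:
q = -4
V = -25 (V = (4 + 6)**2/(-4) = 10**2*(-1/4) = 100*(-1/4) = -25)
f(y) = -25 - y
(-515 - 1*9448) - f(-6*4) = (-515 - 1*9448) - (-25 - (-6)*4) = (-515 - 9448) - (-25 - 1*(-24)) = -9963 - (-25 + 24) = -9963 - 1*(-1) = -9963 + 1 = -9962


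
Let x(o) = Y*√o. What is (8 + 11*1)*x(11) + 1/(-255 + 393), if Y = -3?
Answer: 1/138 - 57*√11 ≈ -189.04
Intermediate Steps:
x(o) = -3*√o
(8 + 11*1)*x(11) + 1/(-255 + 393) = (8 + 11*1)*(-3*√11) + 1/(-255 + 393) = (8 + 11)*(-3*√11) + 1/138 = 19*(-3*√11) + 1/138 = -57*√11 + 1/138 = 1/138 - 57*√11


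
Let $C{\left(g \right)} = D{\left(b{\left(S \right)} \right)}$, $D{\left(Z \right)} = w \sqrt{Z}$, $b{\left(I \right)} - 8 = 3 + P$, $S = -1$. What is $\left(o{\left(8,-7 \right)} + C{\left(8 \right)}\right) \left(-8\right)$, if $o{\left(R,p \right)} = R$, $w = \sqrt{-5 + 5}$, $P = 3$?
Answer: $-64$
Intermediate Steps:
$w = 0$ ($w = \sqrt{0} = 0$)
$b{\left(I \right)} = 14$ ($b{\left(I \right)} = 8 + \left(3 + 3\right) = 8 + 6 = 14$)
$D{\left(Z \right)} = 0$ ($D{\left(Z \right)} = 0 \sqrt{Z} = 0$)
$C{\left(g \right)} = 0$
$\left(o{\left(8,-7 \right)} + C{\left(8 \right)}\right) \left(-8\right) = \left(8 + 0\right) \left(-8\right) = 8 \left(-8\right) = -64$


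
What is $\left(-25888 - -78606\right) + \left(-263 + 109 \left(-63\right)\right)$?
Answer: $45588$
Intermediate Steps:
$\left(-25888 - -78606\right) + \left(-263 + 109 \left(-63\right)\right) = \left(-25888 + 78606\right) - 7130 = 52718 - 7130 = 45588$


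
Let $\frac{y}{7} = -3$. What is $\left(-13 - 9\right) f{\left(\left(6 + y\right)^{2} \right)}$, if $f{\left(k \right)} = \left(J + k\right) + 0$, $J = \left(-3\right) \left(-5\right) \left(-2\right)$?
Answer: $-4290$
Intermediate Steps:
$y = -21$ ($y = 7 \left(-3\right) = -21$)
$J = -30$ ($J = 15 \left(-2\right) = -30$)
$f{\left(k \right)} = -30 + k$ ($f{\left(k \right)} = \left(-30 + k\right) + 0 = -30 + k$)
$\left(-13 - 9\right) f{\left(\left(6 + y\right)^{2} \right)} = \left(-13 - 9\right) \left(-30 + \left(6 - 21\right)^{2}\right) = - 22 \left(-30 + \left(-15\right)^{2}\right) = - 22 \left(-30 + 225\right) = \left(-22\right) 195 = -4290$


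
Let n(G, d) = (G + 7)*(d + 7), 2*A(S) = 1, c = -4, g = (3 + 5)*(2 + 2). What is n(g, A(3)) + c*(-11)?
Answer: 673/2 ≈ 336.50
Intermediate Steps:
g = 32 (g = 8*4 = 32)
A(S) = 1/2 (A(S) = (1/2)*1 = 1/2)
n(G, d) = (7 + G)*(7 + d)
n(g, A(3)) + c*(-11) = (49 + 7*32 + 7*(1/2) + 32*(1/2)) - 4*(-11) = (49 + 224 + 7/2 + 16) + 44 = 585/2 + 44 = 673/2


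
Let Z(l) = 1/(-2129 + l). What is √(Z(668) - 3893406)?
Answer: I*√8310556869987/1461 ≈ 1973.2*I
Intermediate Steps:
√(Z(668) - 3893406) = √(1/(-2129 + 668) - 3893406) = √(1/(-1461) - 3893406) = √(-1/1461 - 3893406) = √(-5688266167/1461) = I*√8310556869987/1461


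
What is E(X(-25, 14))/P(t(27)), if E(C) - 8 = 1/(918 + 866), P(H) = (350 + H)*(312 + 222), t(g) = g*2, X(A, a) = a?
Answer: 14273/384873024 ≈ 3.7085e-5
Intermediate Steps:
t(g) = 2*g
P(H) = 186900 + 534*H (P(H) = (350 + H)*534 = 186900 + 534*H)
E(C) = 14273/1784 (E(C) = 8 + 1/(918 + 866) = 8 + 1/1784 = 14273/1784)
E(X(-25, 14))/P(t(27)) = 14273/(1784*(186900 + 534*(2*27))) = 14273/(1784*(186900 + 534*54)) = 14273/(1784*(186900 + 28836)) = (14273/1784)/215736 = (14273/1784)*(1/215736) = 14273/384873024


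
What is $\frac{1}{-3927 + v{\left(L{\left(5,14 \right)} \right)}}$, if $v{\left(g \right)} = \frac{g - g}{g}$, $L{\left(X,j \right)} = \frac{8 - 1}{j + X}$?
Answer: $- \frac{1}{3927} \approx -0.00025465$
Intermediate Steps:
$L{\left(X,j \right)} = \frac{7}{X + j}$
$v{\left(g \right)} = 0$ ($v{\left(g \right)} = \frac{0}{g} = 0$)
$\frac{1}{-3927 + v{\left(L{\left(5,14 \right)} \right)}} = \frac{1}{-3927 + 0} = \frac{1}{-3927} = - \frac{1}{3927}$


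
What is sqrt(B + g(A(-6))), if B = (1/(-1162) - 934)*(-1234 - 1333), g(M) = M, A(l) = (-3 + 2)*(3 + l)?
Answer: sqrt(3237322342618)/1162 ≈ 1548.4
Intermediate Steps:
A(l) = -3 - l (A(l) = -(3 + l) = -3 - l)
B = 2785988203/1162 (B = (-1/1162 - 934)*(-2567) = -1085309/1162*(-2567) = 2785988203/1162 ≈ 2.3976e+6)
sqrt(B + g(A(-6))) = sqrt(2785988203/1162 + (-3 - 1*(-6))) = sqrt(2785988203/1162 + (-3 + 6)) = sqrt(2785988203/1162 + 3) = sqrt(2785991689/1162) = sqrt(3237322342618)/1162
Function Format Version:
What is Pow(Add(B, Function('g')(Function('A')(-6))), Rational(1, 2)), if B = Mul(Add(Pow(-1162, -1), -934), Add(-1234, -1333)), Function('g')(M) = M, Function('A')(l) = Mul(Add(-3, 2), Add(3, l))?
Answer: Mul(Rational(1, 1162), Pow(3237322342618, Rational(1, 2))) ≈ 1548.4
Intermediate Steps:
Function('A')(l) = Add(-3, Mul(-1, l)) (Function('A')(l) = Mul(-1, Add(3, l)) = Add(-3, Mul(-1, l)))
B = Rational(2785988203, 1162) (B = Mul(Add(Rational(-1, 1162), -934), -2567) = Mul(Rational(-1085309, 1162), -2567) = Rational(2785988203, 1162) ≈ 2.3976e+6)
Pow(Add(B, Function('g')(Function('A')(-6))), Rational(1, 2)) = Pow(Add(Rational(2785988203, 1162), Add(-3, Mul(-1, -6))), Rational(1, 2)) = Pow(Add(Rational(2785988203, 1162), Add(-3, 6)), Rational(1, 2)) = Pow(Add(Rational(2785988203, 1162), 3), Rational(1, 2)) = Pow(Rational(2785991689, 1162), Rational(1, 2)) = Mul(Rational(1, 1162), Pow(3237322342618, Rational(1, 2)))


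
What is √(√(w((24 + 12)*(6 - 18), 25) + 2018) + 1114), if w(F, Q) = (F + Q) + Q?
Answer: √(1114 + 2*√409) ≈ 33.977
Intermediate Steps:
w(F, Q) = F + 2*Q
√(√(w((24 + 12)*(6 - 18), 25) + 2018) + 1114) = √(√(((24 + 12)*(6 - 18) + 2*25) + 2018) + 1114) = √(√((36*(-12) + 50) + 2018) + 1114) = √(√((-432 + 50) + 2018) + 1114) = √(√(-382 + 2018) + 1114) = √(√1636 + 1114) = √(2*√409 + 1114) = √(1114 + 2*√409)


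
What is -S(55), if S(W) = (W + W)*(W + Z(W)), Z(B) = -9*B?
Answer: 48400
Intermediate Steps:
S(W) = -16*W² (S(W) = (W + W)*(W - 9*W) = (2*W)*(-8*W) = -16*W²)
-S(55) = -(-16)*55² = -(-16)*3025 = -1*(-48400) = 48400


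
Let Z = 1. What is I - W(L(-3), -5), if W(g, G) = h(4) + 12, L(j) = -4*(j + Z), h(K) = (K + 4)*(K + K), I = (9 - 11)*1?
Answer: -78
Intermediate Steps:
I = -2 (I = -2*1 = -2)
h(K) = 2*K*(4 + K) (h(K) = (4 + K)*(2*K) = 2*K*(4 + K))
L(j) = -4 - 4*j (L(j) = -4*(j + 1) = -4*(1 + j) = -4 - 4*j)
W(g, G) = 76 (W(g, G) = 2*4*(4 + 4) + 12 = 2*4*8 + 12 = 64 + 12 = 76)
I - W(L(-3), -5) = -2 - 1*76 = -2 - 76 = -78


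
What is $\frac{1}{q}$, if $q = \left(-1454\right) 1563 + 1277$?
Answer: $- \frac{1}{2271325} \approx -4.4027 \cdot 10^{-7}$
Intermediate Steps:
$q = -2271325$ ($q = -2272602 + 1277 = -2271325$)
$\frac{1}{q} = \frac{1}{-2271325} = - \frac{1}{2271325}$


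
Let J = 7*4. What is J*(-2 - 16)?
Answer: -504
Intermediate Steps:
J = 28
J*(-2 - 16) = 28*(-2 - 16) = 28*(-18) = -504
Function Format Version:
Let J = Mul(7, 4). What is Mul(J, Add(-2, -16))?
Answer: -504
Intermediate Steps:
J = 28
Mul(J, Add(-2, -16)) = Mul(28, Add(-2, -16)) = Mul(28, -18) = -504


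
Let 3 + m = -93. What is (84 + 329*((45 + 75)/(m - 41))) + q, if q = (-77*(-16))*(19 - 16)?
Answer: 478380/137 ≈ 3491.8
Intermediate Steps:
m = -96 (m = -3 - 93 = -96)
q = 3696 (q = 1232*3 = 3696)
(84 + 329*((45 + 75)/(m - 41))) + q = (84 + 329*((45 + 75)/(-96 - 41))) + 3696 = (84 + 329*(120/(-137))) + 3696 = (84 + 329*(120*(-1/137))) + 3696 = (84 + 329*(-120/137)) + 3696 = (84 - 39480/137) + 3696 = -27972/137 + 3696 = 478380/137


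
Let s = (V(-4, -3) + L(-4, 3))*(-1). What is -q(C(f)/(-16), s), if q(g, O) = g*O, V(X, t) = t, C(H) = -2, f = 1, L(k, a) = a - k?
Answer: ½ ≈ 0.50000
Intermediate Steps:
s = -4 (s = (-3 + (3 - 1*(-4)))*(-1) = (-3 + (3 + 4))*(-1) = (-3 + 7)*(-1) = 4*(-1) = -4)
q(g, O) = O*g
-q(C(f)/(-16), s) = -(-4)*(-2/(-16)) = -(-4)*(-2*(-1/16)) = -(-4)/8 = -1*(-½) = ½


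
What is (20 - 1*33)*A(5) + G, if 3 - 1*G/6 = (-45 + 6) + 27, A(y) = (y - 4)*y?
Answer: 25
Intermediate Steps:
A(y) = y*(-4 + y) (A(y) = (-4 + y)*y = y*(-4 + y))
G = 90 (G = 18 - 6*((-45 + 6) + 27) = 18 - 6*(-39 + 27) = 18 - 6*(-12) = 18 + 72 = 90)
(20 - 1*33)*A(5) + G = (20 - 1*33)*(5*(-4 + 5)) + 90 = (20 - 33)*(5*1) + 90 = -13*5 + 90 = -65 + 90 = 25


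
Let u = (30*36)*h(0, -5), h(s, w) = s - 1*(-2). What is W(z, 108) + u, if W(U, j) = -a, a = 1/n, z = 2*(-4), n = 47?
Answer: 101519/47 ≈ 2160.0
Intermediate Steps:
h(s, w) = 2 + s (h(s, w) = s + 2 = 2 + s)
z = -8
a = 1/47 ≈ 0.021277
u = 2160 (u = (30*36)*(2 + 0) = 1080*2 = 2160)
W(U, j) = -1/47 (W(U, j) = -1*1/47 = -1/47)
W(z, 108) + u = -1/47 + 2160 = 101519/47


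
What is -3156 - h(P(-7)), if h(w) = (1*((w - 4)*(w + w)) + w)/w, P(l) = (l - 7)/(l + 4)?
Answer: -9475/3 ≈ -3158.3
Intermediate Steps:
P(l) = (-7 + l)/(4 + l)
h(w) = (w + 2*w*(-4 + w))/w (h(w) = (1*((-4 + w)*(2*w)) + w)/w = (1*(2*w*(-4 + w)) + w)/w = (2*w*(-4 + w) + w)/w = (w + 2*w*(-4 + w))/w)
-3156 - h(P(-7)) = -3156 - (-7 + 2*((-7 - 7)/(4 - 7))) = -3156 - (-7 + 2*(-14/(-3))) = -3156 - (-7 + 2*(-⅓*(-14))) = -3156 - (-7 + 2*(14/3)) = -3156 - (-7 + 28/3) = -3156 - 1*7/3 = -3156 - 7/3 = -9475/3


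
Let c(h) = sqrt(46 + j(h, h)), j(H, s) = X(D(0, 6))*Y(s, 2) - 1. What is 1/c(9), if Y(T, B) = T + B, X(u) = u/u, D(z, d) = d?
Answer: sqrt(14)/28 ≈ 0.13363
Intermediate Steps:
X(u) = 1
Y(T, B) = B + T
j(H, s) = 1 + s (j(H, s) = 1*(2 + s) - 1 = (2 + s) - 1 = 1 + s)
c(h) = sqrt(47 + h) (c(h) = sqrt(46 + (1 + h)) = sqrt(47 + h))
1/c(9) = 1/(sqrt(47 + 9)) = 1/(sqrt(56)) = 1/(2*sqrt(14)) = sqrt(14)/28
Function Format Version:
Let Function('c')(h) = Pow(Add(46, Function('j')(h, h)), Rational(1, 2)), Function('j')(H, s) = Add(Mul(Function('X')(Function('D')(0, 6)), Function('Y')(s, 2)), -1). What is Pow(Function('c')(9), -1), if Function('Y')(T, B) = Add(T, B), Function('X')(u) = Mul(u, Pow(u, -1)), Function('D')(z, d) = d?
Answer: Mul(Rational(1, 28), Pow(14, Rational(1, 2))) ≈ 0.13363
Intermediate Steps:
Function('X')(u) = 1
Function('Y')(T, B) = Add(B, T)
Function('j')(H, s) = Add(1, s) (Function('j')(H, s) = Add(Mul(1, Add(2, s)), -1) = Add(Add(2, s), -1) = Add(1, s))
Function('c')(h) = Pow(Add(47, h), Rational(1, 2)) (Function('c')(h) = Pow(Add(46, Add(1, h)), Rational(1, 2)) = Pow(Add(47, h), Rational(1, 2)))
Pow(Function('c')(9), -1) = Pow(Pow(Add(47, 9), Rational(1, 2)), -1) = Pow(Pow(56, Rational(1, 2)), -1) = Pow(Mul(2, Pow(14, Rational(1, 2))), -1) = Mul(Rational(1, 28), Pow(14, Rational(1, 2)))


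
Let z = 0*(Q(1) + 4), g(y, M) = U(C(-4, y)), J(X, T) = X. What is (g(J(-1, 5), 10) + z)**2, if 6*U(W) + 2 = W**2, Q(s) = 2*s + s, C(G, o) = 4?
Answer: 49/9 ≈ 5.4444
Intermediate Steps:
Q(s) = 3*s
U(W) = -1/3 + W**2/6
g(y, M) = 7/3 (g(y, M) = -1/3 + (1/6)*4**2 = -1/3 + (1/6)*16 = -1/3 + 8/3 = 7/3)
z = 0 (z = 0*(3*1 + 4) = 0*(3 + 4) = 0*7 = 0)
(g(J(-1, 5), 10) + z)**2 = (7/3 + 0)**2 = (7/3)**2 = 49/9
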